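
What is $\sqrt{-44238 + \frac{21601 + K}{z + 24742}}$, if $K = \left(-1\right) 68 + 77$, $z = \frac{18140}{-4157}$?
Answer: $\frac{i \sqrt{116950845324427271157}}{51417177} \approx 210.33 i$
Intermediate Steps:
$z = - \frac{18140}{4157}$ ($z = 18140 \left(- \frac{1}{4157}\right) = - \frac{18140}{4157} \approx -4.3637$)
$K = 9$ ($K = -68 + 77 = 9$)
$\sqrt{-44238 + \frac{21601 + K}{z + 24742}} = \sqrt{-44238 + \frac{21601 + 9}{- \frac{18140}{4157} + 24742}} = \sqrt{-44238 + \frac{21610}{\frac{102834354}{4157}}} = \sqrt{-44238 + 21610 \cdot \frac{4157}{102834354}} = \sqrt{-44238 + \frac{44916385}{51417177}} = \sqrt{- \frac{2274548159741}{51417177}} = \frac{i \sqrt{116950845324427271157}}{51417177}$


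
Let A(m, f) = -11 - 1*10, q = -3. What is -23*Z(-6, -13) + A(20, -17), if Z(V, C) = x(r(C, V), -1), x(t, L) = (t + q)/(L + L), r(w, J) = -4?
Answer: -203/2 ≈ -101.50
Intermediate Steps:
A(m, f) = -21 (A(m, f) = -11 - 10 = -21)
x(t, L) = (-3 + t)/(2*L) (x(t, L) = (t - 3)/(L + L) = (-3 + t)/((2*L)) = (-3 + t)*(1/(2*L)) = (-3 + t)/(2*L))
Z(V, C) = 7/2 (Z(V, C) = (½)*(-3 - 4)/(-1) = (½)*(-1)*(-7) = 7/2)
-23*Z(-6, -13) + A(20, -17) = -23*7/2 - 21 = -161/2 - 21 = -203/2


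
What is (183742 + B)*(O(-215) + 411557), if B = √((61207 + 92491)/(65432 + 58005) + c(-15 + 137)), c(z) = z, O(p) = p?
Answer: 75580801764 + 822684*√469462140561/123437 ≈ 7.5585e+10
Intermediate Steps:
B = 2*√469462140561/123437 (B = √((61207 + 92491)/(65432 + 58005) + (-15 + 137)) = √(153698/123437 + 122) = √(15213012/123437) = 2*√469462140561/123437 ≈ 11.102)
(183742 + B)*(O(-215) + 411557) = (183742 + 2*√469462140561/123437)*(-215 + 411557) = (183742 + 2*√469462140561/123437)*411342 = 75580801764 + 822684*√469462140561/123437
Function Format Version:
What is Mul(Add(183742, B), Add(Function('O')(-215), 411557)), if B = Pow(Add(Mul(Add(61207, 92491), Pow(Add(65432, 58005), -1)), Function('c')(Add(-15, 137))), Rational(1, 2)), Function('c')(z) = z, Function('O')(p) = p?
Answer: Add(75580801764, Mul(Rational(822684, 123437), Pow(469462140561, Rational(1, 2)))) ≈ 7.5585e+10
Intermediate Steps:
B = Mul(Rational(2, 123437), Pow(469462140561, Rational(1, 2))) (B = Pow(Add(Mul(Add(61207, 92491), Pow(Add(65432, 58005), -1)), Add(-15, 137)), Rational(1, 2)) = Pow(Add(Mul(153698, Pow(123437, -1)), 122), Rational(1, 2)) = Pow(Add(Mul(153698, Rational(1, 123437)), 122), Rational(1, 2)) = Pow(Add(Rational(153698, 123437), 122), Rational(1, 2)) = Pow(Rational(15213012, 123437), Rational(1, 2)) = Mul(Rational(2, 123437), Pow(469462140561, Rational(1, 2))) ≈ 11.102)
Mul(Add(183742, B), Add(Function('O')(-215), 411557)) = Mul(Add(183742, Mul(Rational(2, 123437), Pow(469462140561, Rational(1, 2)))), Add(-215, 411557)) = Mul(Add(183742, Mul(Rational(2, 123437), Pow(469462140561, Rational(1, 2)))), 411342) = Add(75580801764, Mul(Rational(822684, 123437), Pow(469462140561, Rational(1, 2))))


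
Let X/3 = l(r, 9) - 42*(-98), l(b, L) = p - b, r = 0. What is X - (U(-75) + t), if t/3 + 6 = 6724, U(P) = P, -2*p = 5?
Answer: -15477/2 ≈ -7738.5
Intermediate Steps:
p = -5/2 (p = -½*5 = -5/2 ≈ -2.5000)
l(b, L) = -5/2 - b
t = 20154 (t = -18 + 3*6724 = -18 + 20172 = 20154)
X = 24681/2 (X = 3*((-5/2 - 1*0) - 42*(-98)) = 3*((-5/2 + 0) + 4116) = 3*(-5/2 + 4116) = 3*(8227/2) = 24681/2 ≈ 12341.)
X - (U(-75) + t) = 24681/2 - (-75 + 20154) = 24681/2 - 1*20079 = 24681/2 - 20079 = -15477/2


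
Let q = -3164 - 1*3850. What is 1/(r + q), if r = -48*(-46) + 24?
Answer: -1/4782 ≈ -0.00020912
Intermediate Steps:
q = -7014 (q = -3164 - 3850 = -7014)
r = 2232 (r = 2208 + 24 = 2232)
1/(r + q) = 1/(2232 - 7014) = 1/(-4782) = -1/4782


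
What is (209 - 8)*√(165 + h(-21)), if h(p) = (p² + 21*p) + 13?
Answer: 201*√178 ≈ 2681.7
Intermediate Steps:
h(p) = 13 + p² + 21*p
(209 - 8)*√(165 + h(-21)) = (209 - 8)*√(165 + (13 + (-21)² + 21*(-21))) = 201*√(165 + (13 + 441 - 441)) = 201*√(165 + 13) = 201*√178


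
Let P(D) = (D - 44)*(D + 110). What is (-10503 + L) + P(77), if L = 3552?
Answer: -780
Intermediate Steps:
P(D) = (-44 + D)*(110 + D)
(-10503 + L) + P(77) = (-10503 + 3552) + (-4840 + 77² + 66*77) = -6951 + (-4840 + 5929 + 5082) = -6951 + 6171 = -780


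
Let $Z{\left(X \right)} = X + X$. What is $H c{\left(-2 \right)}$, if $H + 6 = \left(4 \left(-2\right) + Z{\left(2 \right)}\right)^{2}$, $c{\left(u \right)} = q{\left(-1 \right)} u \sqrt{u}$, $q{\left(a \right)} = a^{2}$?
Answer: $- 20 i \sqrt{2} \approx - 28.284 i$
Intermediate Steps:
$Z{\left(X \right)} = 2 X$
$c{\left(u \right)} = u^{\frac{3}{2}}$ ($c{\left(u \right)} = \left(-1\right)^{2} u \sqrt{u} = 1 u \sqrt{u} = u \sqrt{u} = u^{\frac{3}{2}}$)
$H = 10$ ($H = -6 + \left(4 \left(-2\right) + 2 \cdot 2\right)^{2} = -6 + \left(-8 + 4\right)^{2} = -6 + \left(-4\right)^{2} = -6 + 16 = 10$)
$H c{\left(-2 \right)} = 10 \left(-2\right)^{\frac{3}{2}} = 10 \left(- 2 i \sqrt{2}\right) = - 20 i \sqrt{2}$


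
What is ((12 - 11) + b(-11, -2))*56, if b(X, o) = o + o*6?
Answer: -728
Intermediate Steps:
b(X, o) = 7*o (b(X, o) = o + 6*o = 7*o)
((12 - 11) + b(-11, -2))*56 = ((12 - 11) + 7*(-2))*56 = (1 - 14)*56 = -13*56 = -728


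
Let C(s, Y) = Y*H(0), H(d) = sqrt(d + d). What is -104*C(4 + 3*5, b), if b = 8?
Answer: 0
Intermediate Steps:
H(d) = sqrt(2)*sqrt(d) (H(d) = sqrt(2*d) = sqrt(2)*sqrt(d))
C(s, Y) = 0 (C(s, Y) = Y*(sqrt(2)*sqrt(0)) = Y*(sqrt(2)*0) = Y*0 = 0)
-104*C(4 + 3*5, b) = -104*0 = 0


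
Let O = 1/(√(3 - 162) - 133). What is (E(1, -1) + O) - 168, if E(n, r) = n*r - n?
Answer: -3034293/17848 - I*√159/17848 ≈ -170.01 - 0.00070649*I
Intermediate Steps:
E(n, r) = -n + n*r
O = 1/(-133 + I*√159) (O = 1/(√(-159) - 133) = 1/(I*√159 - 133) = 1/(-133 + I*√159) ≈ -0.0074518 - 0.00070649*I)
(E(1, -1) + O) - 168 = (1*(-1 - 1) + (-133/17848 - I*√159/17848)) - 168 = (1*(-2) + (-133/17848 - I*√159/17848)) - 168 = (-2 + (-133/17848 - I*√159/17848)) - 168 = (-35829/17848 - I*√159/17848) - 168 = -3034293/17848 - I*√159/17848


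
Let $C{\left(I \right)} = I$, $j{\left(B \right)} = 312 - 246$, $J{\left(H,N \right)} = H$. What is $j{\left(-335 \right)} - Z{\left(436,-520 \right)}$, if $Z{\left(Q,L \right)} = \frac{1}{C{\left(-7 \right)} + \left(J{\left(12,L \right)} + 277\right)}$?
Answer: $\frac{18611}{282} \approx 65.996$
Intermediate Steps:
$j{\left(B \right)} = 66$
$Z{\left(Q,L \right)} = \frac{1}{282}$ ($Z{\left(Q,L \right)} = \frac{1}{-7 + \left(12 + 277\right)} = \frac{1}{-7 + 289} = \frac{1}{282}$)
$j{\left(-335 \right)} - Z{\left(436,-520 \right)} = 66 - \frac{1}{282} = \frac{18611}{282}$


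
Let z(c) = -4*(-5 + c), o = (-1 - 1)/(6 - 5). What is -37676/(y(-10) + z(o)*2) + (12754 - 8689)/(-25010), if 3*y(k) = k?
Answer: -282747255/395158 ≈ -715.53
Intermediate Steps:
o = -2 (o = -2/1 = -2*1 = -2)
z(c) = 20 - 4*c
y(k) = k/3
-37676/(y(-10) + z(o)*2) + (12754 - 8689)/(-25010) = -37676/((⅓)*(-10) + (20 - 4*(-2))*2) + (12754 - 8689)/(-25010) = -37676/(-10/3 + (20 + 8)*2) + 4065*(-1/25010) = -37676/(-10/3 + 28*2) - 813/5002 = -37676/(-10/3 + 56) - 813/5002 = -37676/158/3 - 813/5002 = -37676*3/158 - 813/5002 = -56514/79 - 813/5002 = -282747255/395158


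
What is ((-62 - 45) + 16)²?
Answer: 8281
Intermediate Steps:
((-62 - 45) + 16)² = (-107 + 16)² = (-91)² = 8281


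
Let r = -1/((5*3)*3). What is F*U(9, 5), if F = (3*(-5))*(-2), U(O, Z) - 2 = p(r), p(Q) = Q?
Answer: 178/3 ≈ 59.333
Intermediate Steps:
r = -1/45 (r = -1/(15*3) = -1/45 ≈ -0.022222)
U(O, Z) = 89/45 (U(O, Z) = 2 - 1/45 = 89/45)
F = 30 (F = -15*(-2) = 30)
F*U(9, 5) = 30*(89/45) = 178/3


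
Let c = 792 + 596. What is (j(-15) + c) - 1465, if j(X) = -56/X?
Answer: -1099/15 ≈ -73.267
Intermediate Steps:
c = 1388
(j(-15) + c) - 1465 = (-56/(-15) + 1388) - 1465 = (-56*(-1/15) + 1388) - 1465 = (56/15 + 1388) - 1465 = 20876/15 - 1465 = -1099/15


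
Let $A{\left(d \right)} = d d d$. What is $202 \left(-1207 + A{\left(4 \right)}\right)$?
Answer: $-230886$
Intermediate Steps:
$A{\left(d \right)} = d^{3}$ ($A{\left(d \right)} = d^{2} d = d^{3}$)
$202 \left(-1207 + A{\left(4 \right)}\right) = 202 \left(-1207 + 4^{3}\right) = 202 \left(-1207 + 64\right) = 202 \left(-1143\right) = -230886$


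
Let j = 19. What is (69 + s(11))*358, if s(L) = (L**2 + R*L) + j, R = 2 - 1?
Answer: 78760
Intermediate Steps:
R = 1
s(L) = 19 + L + L**2 (s(L) = (L**2 + 1*L) + 19 = (L**2 + L) + 19 = (L + L**2) + 19 = 19 + L + L**2)
(69 + s(11))*358 = (69 + (19 + 11 + 11**2))*358 = (69 + (19 + 11 + 121))*358 = (69 + 151)*358 = 220*358 = 78760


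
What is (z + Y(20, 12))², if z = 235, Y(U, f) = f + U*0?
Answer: 61009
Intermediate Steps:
Y(U, f) = f (Y(U, f) = f + 0 = f)
(z + Y(20, 12))² = (235 + 12)² = 247² = 61009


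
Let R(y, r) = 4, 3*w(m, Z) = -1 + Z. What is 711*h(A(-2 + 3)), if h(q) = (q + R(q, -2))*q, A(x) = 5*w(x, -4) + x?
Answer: 17380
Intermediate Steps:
w(m, Z) = -1/3 + Z/3 (w(m, Z) = (-1 + Z)/3 = -1/3 + Z/3)
A(x) = -25/3 + x (A(x) = 5*(-1/3 + (1/3)*(-4)) + x = 5*(-1/3 - 4/3) + x = 5*(-5/3) + x = -25/3 + x)
h(q) = q*(4 + q) (h(q) = (q + 4)*q = (4 + q)*q = q*(4 + q))
711*h(A(-2 + 3)) = 711*((-25/3 + (-2 + 3))*(4 + (-25/3 + (-2 + 3)))) = 711*((-25/3 + 1)*(4 + (-25/3 + 1))) = 711*(-22*(4 - 22/3)/3) = 711*(-22/3*(-10/3)) = 711*(220/9) = 17380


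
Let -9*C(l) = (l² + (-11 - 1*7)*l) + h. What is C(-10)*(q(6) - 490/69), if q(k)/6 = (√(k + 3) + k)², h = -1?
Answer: -1024364/69 ≈ -14846.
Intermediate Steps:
C(l) = ⅑ + 2*l - l²/9 (C(l) = -((l² + (-11 - 1*7)*l) - 1)/9 = -((l² + (-11 - 7)*l) - 1)/9 = -((l² - 18*l) - 1)/9 = -(-1 + l² - 18*l)/9 = ⅑ + 2*l - l²/9)
q(k) = 6*(k + √(3 + k))² (q(k) = 6*(√(k + 3) + k)² = 6*(√(3 + k) + k)² = 6*(k + √(3 + k))²)
C(-10)*(q(6) - 490/69) = (⅑ + 2*(-10) - ⅑*(-10)²)*(6*(6 + √(3 + 6))² - 490/69) = (⅑ - 20 - ⅑*100)*(6*(6 + √9)² - 490*1/69) = (⅑ - 20 - 100/9)*(6*(6 + 3)² - 490/69) = -31*(6*9² - 490/69) = -31*(6*81 - 490/69) = -31*(486 - 490/69) = -31*33044/69 = -1024364/69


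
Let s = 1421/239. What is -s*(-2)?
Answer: 2842/239 ≈ 11.891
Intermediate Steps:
s = 1421/239 (s = 1421*(1/239) = 1421/239 ≈ 5.9456)
-s*(-2) = -1*1421/239*(-2) = -1421/239*(-2) = 2842/239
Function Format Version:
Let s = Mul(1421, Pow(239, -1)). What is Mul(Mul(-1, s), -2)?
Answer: Rational(2842, 239) ≈ 11.891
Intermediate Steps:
s = Rational(1421, 239) (s = Mul(1421, Rational(1, 239)) = Rational(1421, 239) ≈ 5.9456)
Mul(Mul(-1, s), -2) = Mul(Mul(-1, Rational(1421, 239)), -2) = Mul(Rational(-1421, 239), -2) = Rational(2842, 239)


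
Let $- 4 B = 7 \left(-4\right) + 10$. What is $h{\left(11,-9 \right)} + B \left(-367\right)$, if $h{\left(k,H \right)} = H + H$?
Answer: $- \frac{3339}{2} \approx -1669.5$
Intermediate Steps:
$h{\left(k,H \right)} = 2 H$
$B = \frac{9}{2}$ ($B = - \frac{7 \left(-4\right) + 10}{4} = - \frac{-28 + 10}{4} = \left(- \frac{1}{4}\right) \left(-18\right) = \frac{9}{2} \approx 4.5$)
$h{\left(11,-9 \right)} + B \left(-367\right) = 2 \left(-9\right) + \frac{9}{2} \left(-367\right) = -18 - \frac{3303}{2} = - \frac{3339}{2}$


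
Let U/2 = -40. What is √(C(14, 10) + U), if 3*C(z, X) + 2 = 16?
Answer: I*√678/3 ≈ 8.6795*I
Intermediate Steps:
U = -80 (U = 2*(-40) = -80)
C(z, X) = 14/3 (C(z, X) = -⅔ + (⅓)*16 = -⅔ + 16/3 = 14/3)
√(C(14, 10) + U) = √(14/3 - 80) = √(-226/3) = I*√678/3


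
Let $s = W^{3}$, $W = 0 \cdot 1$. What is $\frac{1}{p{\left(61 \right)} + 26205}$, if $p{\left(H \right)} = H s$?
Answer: $\frac{1}{26205} \approx 3.8161 \cdot 10^{-5}$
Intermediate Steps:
$W = 0$
$s = 0$ ($s = 0^{3} = 0$)
$p{\left(H \right)} = 0$ ($p{\left(H \right)} = H 0 = 0$)
$\frac{1}{p{\left(61 \right)} + 26205} = \frac{1}{0 + 26205} = \frac{1}{26205}$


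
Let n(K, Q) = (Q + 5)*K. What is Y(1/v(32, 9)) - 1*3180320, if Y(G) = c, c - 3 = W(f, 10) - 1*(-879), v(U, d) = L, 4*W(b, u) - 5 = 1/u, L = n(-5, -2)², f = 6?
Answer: -127177469/40 ≈ -3.1794e+6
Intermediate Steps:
n(K, Q) = K*(5 + Q) (n(K, Q) = (5 + Q)*K = K*(5 + Q))
L = 225 (L = (-5*(5 - 2))² = (-5*3)² = (-15)² = 225)
W(b, u) = 5/4 + 1/(4*u)
v(U, d) = 225
c = 35331/40 (c = 3 + ((¼)*(1 + 5*10)/10 - 1*(-879)) = 3 + ((¼)*(⅒)*(1 + 50) + 879) = 3 + ((¼)*(⅒)*51 + 879) = 3 + (51/40 + 879) = 3 + 35211/40 = 35331/40 ≈ 883.28)
Y(G) = 35331/40
Y(1/v(32, 9)) - 1*3180320 = 35331/40 - 1*3180320 = 35331/40 - 3180320 = -127177469/40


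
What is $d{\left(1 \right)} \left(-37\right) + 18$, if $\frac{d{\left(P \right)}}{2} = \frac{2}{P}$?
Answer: $-130$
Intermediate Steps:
$d{\left(P \right)} = \frac{4}{P}$ ($d{\left(P \right)} = 2 \frac{2}{P} = \frac{4}{P}$)
$d{\left(1 \right)} \left(-37\right) + 18 = \frac{4}{1} \left(-37\right) + 18 = 4 \cdot 1 \left(-37\right) + 18 = 4 \left(-37\right) + 18 = -148 + 18 = -130$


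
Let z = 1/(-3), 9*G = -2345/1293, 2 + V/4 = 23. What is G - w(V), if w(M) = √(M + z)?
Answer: -2345/11637 - √753/3 ≈ -9.3485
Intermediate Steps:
V = 84 (V = -8 + 4*23 = -8 + 92 = 84)
G = -2345/11637 (G = (-2345/1293)/9 = (-2345*1/1293)/9 = (⅑)*(-2345/1293) = -2345/11637 ≈ -0.20151)
z = -⅓ ≈ -0.33333
w(M) = √(-⅓ + M) (w(M) = √(M - ⅓) = √(-⅓ + M))
G - w(V) = -2345/11637 - √(-3 + 9*84)/3 = -2345/11637 - √(-3 + 756)/3 = -2345/11637 - √753/3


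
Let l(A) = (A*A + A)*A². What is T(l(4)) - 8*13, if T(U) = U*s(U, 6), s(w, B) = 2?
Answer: 536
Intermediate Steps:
l(A) = A²*(A + A²) (l(A) = (A² + A)*A² = (A + A²)*A² = A²*(A + A²))
T(U) = 2*U (T(U) = U*2 = 2*U)
T(l(4)) - 8*13 = 2*(4³*(1 + 4)) - 8*13 = 2*(64*5) - 104 = 2*320 - 104 = 640 - 104 = 536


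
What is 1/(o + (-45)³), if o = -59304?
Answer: -1/150429 ≈ -6.6477e-6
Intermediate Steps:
1/(o + (-45)³) = 1/(-59304 + (-45)³) = 1/(-59304 - 91125) = 1/(-150429) = -1/150429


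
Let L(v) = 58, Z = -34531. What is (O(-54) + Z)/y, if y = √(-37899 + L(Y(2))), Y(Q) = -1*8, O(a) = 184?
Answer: 34347*I*√37841/37841 ≈ 176.57*I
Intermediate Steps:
Y(Q) = -8
y = I*√37841 (y = √(-37899 + 58) = √(-37841) = I*√37841 ≈ 194.53*I)
(O(-54) + Z)/y = (184 - 34531)/((I*√37841)) = -(-34347)*I*√37841/37841 = 34347*I*√37841/37841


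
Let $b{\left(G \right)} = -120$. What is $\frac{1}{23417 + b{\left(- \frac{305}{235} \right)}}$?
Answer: $\frac{1}{23297} \approx 4.2924 \cdot 10^{-5}$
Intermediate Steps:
$\frac{1}{23417 + b{\left(- \frac{305}{235} \right)}} = \frac{1}{23417 - 120} = \frac{1}{23297}$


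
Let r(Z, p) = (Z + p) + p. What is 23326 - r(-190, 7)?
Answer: 23502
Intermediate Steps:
r(Z, p) = Z + 2*p
23326 - r(-190, 7) = 23326 - (-190 + 2*7) = 23326 - (-190 + 14) = 23326 - 1*(-176) = 23326 + 176 = 23502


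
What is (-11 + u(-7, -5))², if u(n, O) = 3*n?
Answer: 1024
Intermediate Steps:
(-11 + u(-7, -5))² = (-11 + 3*(-7))² = (-11 - 21)² = (-32)² = 1024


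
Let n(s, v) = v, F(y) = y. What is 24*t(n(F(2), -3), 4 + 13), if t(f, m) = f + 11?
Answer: 192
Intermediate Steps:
t(f, m) = 11 + f
24*t(n(F(2), -3), 4 + 13) = 24*(11 - 3) = 24*8 = 192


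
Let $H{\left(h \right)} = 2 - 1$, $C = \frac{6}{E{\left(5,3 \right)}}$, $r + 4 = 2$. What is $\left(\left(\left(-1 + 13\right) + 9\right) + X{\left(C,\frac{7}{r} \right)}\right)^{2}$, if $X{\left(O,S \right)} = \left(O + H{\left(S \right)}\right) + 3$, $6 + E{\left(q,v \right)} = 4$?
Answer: $484$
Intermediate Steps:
$r = -2$ ($r = -4 + 2 = -2$)
$E{\left(q,v \right)} = -2$ ($E{\left(q,v \right)} = -6 + 4 = -2$)
$C = -3$ ($C = \frac{6}{-2} = 6 \left(- \frac{1}{2}\right) = -3$)
$H{\left(h \right)} = 1$
$X{\left(O,S \right)} = 4 + O$ ($X{\left(O,S \right)} = \left(O + 1\right) + 3 = \left(1 + O\right) + 3 = 4 + O$)
$\left(\left(\left(-1 + 13\right) + 9\right) + X{\left(C,\frac{7}{r} \right)}\right)^{2} = \left(\left(\left(-1 + 13\right) + 9\right) + \left(4 - 3\right)\right)^{2} = \left(\left(12 + 9\right) + 1\right)^{2} = \left(21 + 1\right)^{2} = 22^{2} = 484$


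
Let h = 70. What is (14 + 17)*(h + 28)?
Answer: 3038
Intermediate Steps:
(14 + 17)*(h + 28) = (14 + 17)*(70 + 28) = 31*98 = 3038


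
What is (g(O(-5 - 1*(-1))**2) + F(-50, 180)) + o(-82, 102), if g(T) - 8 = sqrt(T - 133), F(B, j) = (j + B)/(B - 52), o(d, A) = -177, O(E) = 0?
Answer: -8684/51 + I*sqrt(133) ≈ -170.27 + 11.533*I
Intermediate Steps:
F(B, j) = (B + j)/(-52 + B)
g(T) = 8 + sqrt(-133 + T) (g(T) = 8 + sqrt(T - 133) = 8 + sqrt(-133 + T))
(g(O(-5 - 1*(-1))**2) + F(-50, 180)) + o(-82, 102) = ((8 + sqrt(-133 + 0**2)) + (-50 + 180)/(-52 - 50)) - 177 = ((8 + sqrt(-133 + 0)) + 130/(-102)) - 177 = ((8 + sqrt(-133)) - 1/102*130) - 177 = ((8 + I*sqrt(133)) - 65/51) - 177 = (343/51 + I*sqrt(133)) - 177 = -8684/51 + I*sqrt(133)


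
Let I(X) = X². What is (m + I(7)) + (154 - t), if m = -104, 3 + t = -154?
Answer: 256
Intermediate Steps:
t = -157 (t = -3 - 154 = -157)
(m + I(7)) + (154 - t) = (-104 + 7²) + (154 - 1*(-157)) = (-104 + 49) + (154 + 157) = -55 + 311 = 256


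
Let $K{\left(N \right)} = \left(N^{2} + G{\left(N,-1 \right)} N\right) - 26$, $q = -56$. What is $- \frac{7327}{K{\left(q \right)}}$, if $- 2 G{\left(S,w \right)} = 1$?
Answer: $- \frac{7327}{3138} \approx -2.3349$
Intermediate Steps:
$G{\left(S,w \right)} = - \frac{1}{2}$ ($G{\left(S,w \right)} = \left(- \frac{1}{2}\right) 1 = - \frac{1}{2}$)
$K{\left(N \right)} = -26 + N^{2} - \frac{N}{2}$ ($K{\left(N \right)} = \left(N^{2} - \frac{N}{2}\right) - 26 = -26 + N^{2} - \frac{N}{2}$)
$- \frac{7327}{K{\left(q \right)}} = - \frac{7327}{-26 + \left(-56\right)^{2} - -28} = - \frac{7327}{-26 + 3136 + 28} = - \frac{7327}{3138}$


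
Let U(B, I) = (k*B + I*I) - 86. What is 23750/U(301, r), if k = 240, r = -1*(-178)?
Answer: 11875/51919 ≈ 0.22872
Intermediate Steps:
r = 178
U(B, I) = -86 + I² + 240*B (U(B, I) = (240*B + I*I) - 86 = (240*B + I²) - 86 = (I² + 240*B) - 86 = -86 + I² + 240*B)
23750/U(301, r) = 23750/(-86 + 178² + 240*301) = 23750/(-86 + 31684 + 72240) = 23750/103838 = 23750*(1/103838) = 11875/51919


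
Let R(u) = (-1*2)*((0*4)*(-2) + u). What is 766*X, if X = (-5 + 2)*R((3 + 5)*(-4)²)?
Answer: 588288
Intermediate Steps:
R(u) = -2*u (R(u) = -2*(0*(-2) + u) = -2*(0 + u) = -2*u)
X = 768 (X = (-5 + 2)*(-2*(3 + 5)*(-4)²) = -(-6)*8*16 = -(-6)*128 = -3*(-256) = 768)
766*X = 766*768 = 588288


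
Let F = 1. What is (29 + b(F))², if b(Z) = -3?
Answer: 676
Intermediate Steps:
(29 + b(F))² = (29 - 3)² = 26² = 676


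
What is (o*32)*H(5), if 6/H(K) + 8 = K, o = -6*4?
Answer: 1536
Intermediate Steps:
o = -24
H(K) = 6/(-8 + K)
(o*32)*H(5) = (-24*32)*(6/(-8 + 5)) = -4608/(-3) = -4608*(-1)/3 = -768*(-2) = 1536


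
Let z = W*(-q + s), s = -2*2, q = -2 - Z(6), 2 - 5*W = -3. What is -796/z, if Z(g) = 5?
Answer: -796/3 ≈ -265.33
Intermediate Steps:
W = 1 (W = ⅖ - ⅕*(-3) = ⅖ + ⅗ = 1)
q = -7 (q = -2 - 1*5 = -2 - 5 = -7)
s = -4
z = 3 (z = 1*(-1*(-7) - 4) = 1*(7 - 4) = 1*3 = 3)
-796/z = -796/3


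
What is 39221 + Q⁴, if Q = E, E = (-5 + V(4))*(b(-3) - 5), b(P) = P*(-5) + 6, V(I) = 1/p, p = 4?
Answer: 33401397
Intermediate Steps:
V(I) = ¼ (V(I) = 1/4 = 1*(¼) = ¼)
b(P) = 6 - 5*P (b(P) = -5*P + 6 = 6 - 5*P)
E = -76 (E = (-5 + ¼)*((6 - 5*(-3)) - 5) = -19*((6 + 15) - 5)/4 = -19*(21 - 5)/4 = -19/4*16 = -76)
Q = -76
39221 + Q⁴ = 39221 + (-76)⁴ = 39221 + 33362176 = 33401397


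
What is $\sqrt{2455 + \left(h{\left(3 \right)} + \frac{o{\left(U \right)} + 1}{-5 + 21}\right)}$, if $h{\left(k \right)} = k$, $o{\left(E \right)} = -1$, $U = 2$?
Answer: $\sqrt{2458} \approx 49.578$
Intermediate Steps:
$\sqrt{2455 + \left(h{\left(3 \right)} + \frac{o{\left(U \right)} + 1}{-5 + 21}\right)} = \sqrt{2455 + \left(3 + \frac{-1 + 1}{-5 + 21}\right)} = \sqrt{2455 + \left(3 + \frac{0}{16}\right)} = \sqrt{2455 + \left(3 + 0 \cdot \frac{1}{16}\right)} = \sqrt{2455 + \left(3 + 0\right)} = \sqrt{2455 + 3} = \sqrt{2458}$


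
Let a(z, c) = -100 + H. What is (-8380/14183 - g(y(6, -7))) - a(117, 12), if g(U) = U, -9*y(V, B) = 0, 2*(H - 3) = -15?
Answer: 2947487/28366 ≈ 103.91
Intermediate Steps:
H = -9/2 (H = 3 + (1/2)*(-15) = 3 - 15/2 = -9/2 ≈ -4.5000)
y(V, B) = 0 (y(V, B) = -1/9*0 = 0)
a(z, c) = -209/2 (a(z, c) = -100 - 9/2 = -209/2)
(-8380/14183 - g(y(6, -7))) - a(117, 12) = (-8380/14183 - 1*0) - 1*(-209/2) = (-8380*1/14183 + 0) + 209/2 = (-8380/14183 + 0) + 209/2 = -8380/14183 + 209/2 = 2947487/28366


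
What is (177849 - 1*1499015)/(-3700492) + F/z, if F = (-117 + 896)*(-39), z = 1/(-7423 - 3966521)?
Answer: 223384626597655927/1850246 ≈ 1.2073e+11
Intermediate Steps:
z = -1/3973944 (z = 1/(-3973944) = -1/3973944 ≈ -2.5164e-7)
F = -30381 (F = 779*(-39) = -30381)
(177849 - 1*1499015)/(-3700492) + F/z = (177849 - 1*1499015)/(-3700492) - 30381/(-1/3973944) = (177849 - 1499015)*(-1/3700492) - 30381*(-3973944) = -1321166*(-1/3700492) + 120732392664 = 660583/1850246 + 120732392664 = 223384626597655927/1850246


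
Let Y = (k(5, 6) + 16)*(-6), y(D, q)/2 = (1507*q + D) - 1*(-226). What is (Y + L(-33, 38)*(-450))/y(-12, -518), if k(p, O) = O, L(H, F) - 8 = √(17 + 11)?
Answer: 933/390206 + 225*√7/390206 ≈ 0.0039166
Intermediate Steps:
L(H, F) = 8 + 2*√7 (L(H, F) = 8 + √(17 + 11) = 8 + √28 = 8 + 2*√7)
y(D, q) = 452 + 2*D + 3014*q (y(D, q) = 2*((1507*q + D) - 1*(-226)) = 2*((D + 1507*q) + 226) = 2*(226 + D + 1507*q) = 452 + 2*D + 3014*q)
Y = -132 (Y = (6 + 16)*(-6) = 22*(-6) = -132)
(Y + L(-33, 38)*(-450))/y(-12, -518) = (-132 + (8 + 2*√7)*(-450))/(452 + 2*(-12) + 3014*(-518)) = (-132 + (-3600 - 900*√7))/(452 - 24 - 1561252) = (-3732 - 900*√7)/(-1560824) = (-3732 - 900*√7)*(-1/1560824) = 933/390206 + 225*√7/390206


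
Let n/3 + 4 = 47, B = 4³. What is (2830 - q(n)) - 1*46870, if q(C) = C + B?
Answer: -44233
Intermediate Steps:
B = 64
n = 129 (n = -12 + 3*47 = -12 + 141 = 129)
q(C) = 64 + C (q(C) = C + 64 = 64 + C)
(2830 - q(n)) - 1*46870 = (2830 - (64 + 129)) - 1*46870 = (2830 - 1*193) - 46870 = (2830 - 193) - 46870 = 2637 - 46870 = -44233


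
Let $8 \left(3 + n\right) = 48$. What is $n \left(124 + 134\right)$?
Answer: $774$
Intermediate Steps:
$n = 3$ ($n = -3 + \frac{1}{8} \cdot 48 = -3 + 6 = 3$)
$n \left(124 + 134\right) = 3 \left(124 + 134\right) = 3 \cdot 258 = 774$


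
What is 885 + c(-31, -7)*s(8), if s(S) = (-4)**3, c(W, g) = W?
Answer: 2869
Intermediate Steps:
s(S) = -64
885 + c(-31, -7)*s(8) = 885 - 31*(-64) = 885 + 1984 = 2869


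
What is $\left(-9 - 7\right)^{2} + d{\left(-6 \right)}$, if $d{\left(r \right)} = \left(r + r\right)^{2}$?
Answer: $400$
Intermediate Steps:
$d{\left(r \right)} = 4 r^{2}$ ($d{\left(r \right)} = \left(2 r\right)^{2} = 4 r^{2}$)
$\left(-9 - 7\right)^{2} + d{\left(-6 \right)} = \left(-9 - 7\right)^{2} + 4 \left(-6\right)^{2} = \left(-16\right)^{2} + 4 \cdot 36 = 256 + 144 = 400$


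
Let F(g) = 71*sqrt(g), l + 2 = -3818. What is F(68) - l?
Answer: 3820 + 142*sqrt(17) ≈ 4405.5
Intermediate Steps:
l = -3820 (l = -2 - 3818 = -3820)
F(68) - l = 71*sqrt(68) - 1*(-3820) = 71*(2*sqrt(17)) + 3820 = 142*sqrt(17) + 3820 = 3820 + 142*sqrt(17)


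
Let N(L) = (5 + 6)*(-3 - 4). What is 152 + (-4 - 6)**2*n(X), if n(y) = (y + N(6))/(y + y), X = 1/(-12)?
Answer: 46402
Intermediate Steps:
N(L) = -77 (N(L) = 11*(-7) = -77)
X = -1/12 ≈ -0.083333
n(y) = (-77 + y)/(2*y) (n(y) = (y - 77)/(y + y) = (-77 + y)/((2*y)) = (-77 + y)*(1/(2*y)) = (-77 + y)/(2*y))
152 + (-4 - 6)**2*n(X) = 152 + (-4 - 6)**2*((-77 - 1/12)/(2*(-1/12))) = 152 + (-10)**2*((1/2)*(-12)*(-925/12)) = 152 + 100*(925/2) = 152 + 46250 = 46402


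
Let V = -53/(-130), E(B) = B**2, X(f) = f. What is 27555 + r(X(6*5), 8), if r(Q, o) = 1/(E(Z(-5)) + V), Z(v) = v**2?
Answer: 2240304295/81303 ≈ 27555.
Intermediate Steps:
V = 53/130 (V = -53*(-1/130) = 53/130 ≈ 0.40769)
r(Q, o) = 130/81303 (r(Q, o) = 1/(((-5)**2)**2 + 53/130) = 1/(25**2 + 53/130) = 1/(625 + 53/130) = 1/(81303/130) = 130/81303)
27555 + r(X(6*5), 8) = 27555 + 130/81303 = 2240304295/81303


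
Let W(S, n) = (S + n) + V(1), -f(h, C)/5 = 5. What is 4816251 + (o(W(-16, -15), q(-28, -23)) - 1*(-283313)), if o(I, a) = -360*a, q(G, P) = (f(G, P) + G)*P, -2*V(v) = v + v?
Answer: 4660724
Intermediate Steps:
f(h, C) = -25 (f(h, C) = -5*5 = -25)
V(v) = -v (V(v) = -(v + v)/2 = -v)
W(S, n) = -1 + S + n (W(S, n) = (S + n) - 1*1 = (S + n) - 1 = -1 + S + n)
q(G, P) = P*(-25 + G) (q(G, P) = (-25 + G)*P = P*(-25 + G))
4816251 + (o(W(-16, -15), q(-28, -23)) - 1*(-283313)) = 4816251 + (-(-8280)*(-25 - 28) - 1*(-283313)) = 4816251 + (-(-8280)*(-53) + 283313) = 4816251 + (-360*1219 + 283313) = 4816251 + (-438840 + 283313) = 4816251 - 155527 = 4660724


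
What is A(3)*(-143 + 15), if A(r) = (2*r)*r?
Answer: -2304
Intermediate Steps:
A(r) = 2*r²
A(3)*(-143 + 15) = (2*3²)*(-143 + 15) = (2*9)*(-128) = 18*(-128) = -2304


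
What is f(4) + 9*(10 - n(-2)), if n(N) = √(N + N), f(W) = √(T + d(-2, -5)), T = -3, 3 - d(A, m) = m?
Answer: 90 + √5 - 18*I ≈ 92.236 - 18.0*I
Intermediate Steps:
d(A, m) = 3 - m
f(W) = √5 (f(W) = √(-3 + (3 - 1*(-5))) = √(-3 + (3 + 5)) = √(-3 + 8) = √5)
n(N) = √2*√N (n(N) = √(2*N) = √2*√N)
f(4) + 9*(10 - n(-2)) = √5 + 9*(10 - √2*√(-2)) = √5 + 9*(10 - √2*I*√2) = √5 + 9*(10 - 2*I) = √5 + (90 - 18*I) = 90 + √5 - 18*I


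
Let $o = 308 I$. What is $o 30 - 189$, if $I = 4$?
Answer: $36771$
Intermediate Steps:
$o = 1232$ ($o = 308 \cdot 4 = 1232$)
$o 30 - 189 = 1232 \cdot 30 - 189 = 36960 - 189 = 36771$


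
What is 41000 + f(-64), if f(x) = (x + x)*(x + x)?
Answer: 57384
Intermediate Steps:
f(x) = 4*x**2 (f(x) = (2*x)*(2*x) = 4*x**2)
41000 + f(-64) = 41000 + 4*(-64)**2 = 41000 + 4*4096 = 41000 + 16384 = 57384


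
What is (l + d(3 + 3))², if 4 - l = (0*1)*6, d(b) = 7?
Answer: 121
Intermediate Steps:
l = 4 (l = 4 - 0*1*6 = 4 - 0*6 = 4 - 1*0 = 4 + 0 = 4)
(l + d(3 + 3))² = (4 + 7)² = 11² = 121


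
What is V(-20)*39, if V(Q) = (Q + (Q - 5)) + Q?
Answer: -2535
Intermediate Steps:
V(Q) = -5 + 3*Q (V(Q) = (Q + (-5 + Q)) + Q = (-5 + 2*Q) + Q = -5 + 3*Q)
V(-20)*39 = (-5 + 3*(-20))*39 = (-5 - 60)*39 = -65*39 = -2535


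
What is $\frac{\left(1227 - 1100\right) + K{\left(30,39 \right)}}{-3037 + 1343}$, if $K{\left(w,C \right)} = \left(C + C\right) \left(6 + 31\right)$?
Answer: $- \frac{3013}{1694} \approx -1.7786$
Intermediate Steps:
$K{\left(w,C \right)} = 74 C$ ($K{\left(w,C \right)} = 2 C 37 = 74 C$)
$\frac{\left(1227 - 1100\right) + K{\left(30,39 \right)}}{-3037 + 1343} = \frac{\left(1227 - 1100\right) + 74 \cdot 39}{-3037 + 1343} = \frac{\left(1227 - 1100\right) + 2886}{-1694} = \left(127 + 2886\right) \left(- \frac{1}{1694}\right) = 3013 \left(- \frac{1}{1694}\right) = - \frac{3013}{1694}$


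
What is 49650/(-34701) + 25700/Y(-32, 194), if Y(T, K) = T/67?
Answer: -4979436725/92536 ≈ -53811.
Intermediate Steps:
Y(T, K) = T/67 (Y(T, K) = T*(1/67) = T/67)
49650/(-34701) + 25700/Y(-32, 194) = 49650/(-34701) + 25700/(((1/67)*(-32))) = 49650*(-1/34701) + 25700/(-32/67) = -16550/11567 + 25700*(-67/32) = -16550/11567 - 430475/8 = -4979436725/92536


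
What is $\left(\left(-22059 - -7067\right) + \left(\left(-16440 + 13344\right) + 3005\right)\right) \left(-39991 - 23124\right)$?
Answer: $951963545$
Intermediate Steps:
$\left(\left(-22059 - -7067\right) + \left(\left(-16440 + 13344\right) + 3005\right)\right) \left(-39991 - 23124\right) = \left(\left(-22059 + 7067\right) + \left(-3096 + 3005\right)\right) \left(-63115\right) = \left(-14992 - 91\right) \left(-63115\right) = \left(-15083\right) \left(-63115\right) = 951963545$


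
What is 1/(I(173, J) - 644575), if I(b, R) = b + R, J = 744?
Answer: -1/643658 ≈ -1.5536e-6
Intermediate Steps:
I(b, R) = R + b
1/(I(173, J) - 644575) = 1/((744 + 173) - 644575) = 1/(917 - 644575) = 1/(-643658) = -1/643658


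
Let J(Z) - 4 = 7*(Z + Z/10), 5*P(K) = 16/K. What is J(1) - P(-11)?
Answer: 1319/110 ≈ 11.991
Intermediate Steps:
P(K) = 16/(5*K) (P(K) = (16/K)/5 = 16/(5*K))
J(Z) = 4 + 77*Z/10 (J(Z) = 4 + 7*(Z + Z/10) = 4 + 7*(11*Z/10) = 4 + 77*Z/10)
J(1) - P(-11) = (4 + (77/10)*1) - 16/(5*(-11)) = (4 + 77/10) - 16*(-1)/(5*11) = 117/10 - 1*(-16/55) = 117/10 + 16/55 = 1319/110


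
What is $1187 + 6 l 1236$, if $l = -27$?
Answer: $-199045$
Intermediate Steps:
$1187 + 6 l 1236 = 1187 + 6 \left(-27\right) 1236 = 1187 - 200232 = -199045$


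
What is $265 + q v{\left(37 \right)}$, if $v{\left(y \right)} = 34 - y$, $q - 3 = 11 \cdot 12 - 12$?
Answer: $-104$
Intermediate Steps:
$q = 123$ ($q = 3 + \left(11 \cdot 12 - 12\right) = 3 + \left(132 - 12\right) = 3 + 120 = 123$)
$265 + q v{\left(37 \right)} = 265 + 123 \left(34 - 37\right) = 265 + 123 \left(-3\right) = 265 - 369 = -104$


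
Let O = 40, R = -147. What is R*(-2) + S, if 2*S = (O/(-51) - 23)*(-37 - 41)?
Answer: 20767/17 ≈ 1221.6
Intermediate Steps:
S = 15769/17 (S = ((40/(-51) - 23)*(-37 - 41))/2 = ((40*(-1/51) - 23)*(-78))/2 = ((-40/51 - 23)*(-78))/2 = (-1213/51*(-78))/2 = (½)*(31538/17) = 15769/17 ≈ 927.59)
R*(-2) + S = -147*(-2) + 15769/17 = 294 + 15769/17 = 20767/17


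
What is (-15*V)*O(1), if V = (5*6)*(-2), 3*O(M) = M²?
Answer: 300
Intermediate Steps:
O(M) = M²/3
V = -60 (V = 30*(-2) = -60)
(-15*V)*O(1) = (-15*(-60))*((⅓)*1²) = 900*((⅓)*1) = 900*(⅓) = 300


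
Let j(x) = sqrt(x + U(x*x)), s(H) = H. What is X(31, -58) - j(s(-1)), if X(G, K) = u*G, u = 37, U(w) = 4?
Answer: 1147 - sqrt(3) ≈ 1145.3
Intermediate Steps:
X(G, K) = 37*G
j(x) = sqrt(4 + x) (j(x) = sqrt(x + 4) = sqrt(4 + x))
X(31, -58) - j(s(-1)) = 37*31 - sqrt(4 - 1) = 1147 - sqrt(3)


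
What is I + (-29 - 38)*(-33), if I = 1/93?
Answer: 205624/93 ≈ 2211.0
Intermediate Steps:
I = 1/93 ≈ 0.010753
I + (-29 - 38)*(-33) = 1/93 + (-29 - 38)*(-33) = 1/93 - 67*(-33) = 1/93 + 2211 = 205624/93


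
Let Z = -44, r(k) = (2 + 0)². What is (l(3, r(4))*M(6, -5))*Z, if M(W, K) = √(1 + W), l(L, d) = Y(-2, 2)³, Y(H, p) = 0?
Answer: 0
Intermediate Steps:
r(k) = 4 (r(k) = 2² = 4)
l(L, d) = 0 (l(L, d) = 0³ = 0)
(l(3, r(4))*M(6, -5))*Z = (0*√(1 + 6))*(-44) = (0*√7)*(-44) = 0*(-44) = 0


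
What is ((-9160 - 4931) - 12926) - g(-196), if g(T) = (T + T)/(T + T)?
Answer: -27018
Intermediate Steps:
g(T) = 1 (g(T) = (2*T)/((2*T)) = (2*T)*(1/(2*T)) = 1)
((-9160 - 4931) - 12926) - g(-196) = ((-9160 - 4931) - 12926) - 1*1 = (-14091 - 12926) - 1 = -27017 - 1 = -27018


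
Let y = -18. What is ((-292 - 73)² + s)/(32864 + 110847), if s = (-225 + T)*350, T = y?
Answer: 48175/143711 ≈ 0.33522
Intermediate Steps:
T = -18
s = -85050 (s = (-225 - 18)*350 = -243*350 = -85050)
((-292 - 73)² + s)/(32864 + 110847) = ((-292 - 73)² - 85050)/(32864 + 110847) = ((-365)² - 85050)/143711 = (133225 - 85050)*(1/143711) = 48175*(1/143711) = 48175/143711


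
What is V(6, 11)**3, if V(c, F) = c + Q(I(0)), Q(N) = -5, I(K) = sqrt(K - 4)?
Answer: 1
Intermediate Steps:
I(K) = sqrt(-4 + K)
V(c, F) = -5 + c (V(c, F) = c - 5 = -5 + c)
V(6, 11)**3 = (-5 + 6)**3 = 1**3 = 1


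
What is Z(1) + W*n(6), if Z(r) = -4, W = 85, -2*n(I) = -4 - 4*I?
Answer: 1186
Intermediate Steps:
n(I) = 2 + 2*I (n(I) = -(-4 - 4*I)/2 = 2 + 2*I)
Z(1) + W*n(6) = -4 + 85*(2 + 2*6) = -4 + 85*(2 + 12) = -4 + 85*14 = -4 + 1190 = 1186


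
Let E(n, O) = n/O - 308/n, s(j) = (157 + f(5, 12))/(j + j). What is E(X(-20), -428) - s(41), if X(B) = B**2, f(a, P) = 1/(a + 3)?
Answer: -6353671/1754800 ≈ -3.6207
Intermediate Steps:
f(a, P) = 1/(3 + a)
s(j) = 1257/(16*j) (s(j) = (157 + 1/(3 + 5))/(j + j) = (157 + 1/8)/((2*j)) = (157 + 1/8)*(1/(2*j)) = 1257*(1/(2*j))/8 = 1257/(16*j))
E(n, O) = -308/n + n/O
E(X(-20), -428) - s(41) = (-308/((-20)**2) + (-20)**2/(-428)) - 1257/(16*41) = (-308/400 + 400*(-1/428)) - 1257/(16*41) = (-308*1/400 - 100/107) - 1*1257/656 = (-77/100 - 100/107) - 1257/656 = -18239/10700 - 1257/656 = -6353671/1754800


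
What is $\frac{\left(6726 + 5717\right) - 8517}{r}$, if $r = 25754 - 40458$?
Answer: $- \frac{1963}{7352} \approx -0.267$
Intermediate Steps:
$r = -14704$
$\frac{\left(6726 + 5717\right) - 8517}{r} = \frac{\left(6726 + 5717\right) - 8517}{-14704} = \left(12443 - 8517\right) \left(- \frac{1}{14704}\right) = 3926 \left(- \frac{1}{14704}\right) = - \frac{1963}{7352}$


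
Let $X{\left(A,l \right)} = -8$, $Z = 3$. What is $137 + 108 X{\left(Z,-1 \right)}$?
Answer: $-727$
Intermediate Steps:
$137 + 108 X{\left(Z,-1 \right)} = 137 + 108 \left(-8\right) = 137 - 864 = -727$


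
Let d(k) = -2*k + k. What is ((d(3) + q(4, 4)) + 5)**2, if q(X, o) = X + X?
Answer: 100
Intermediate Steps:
q(X, o) = 2*X
d(k) = -k
((d(3) + q(4, 4)) + 5)**2 = ((-1*3 + 2*4) + 5)**2 = ((-3 + 8) + 5)**2 = (5 + 5)**2 = 10**2 = 100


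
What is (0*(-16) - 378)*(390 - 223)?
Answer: -63126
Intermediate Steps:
(0*(-16) - 378)*(390 - 223) = (0 - 378)*167 = -378*167 = -63126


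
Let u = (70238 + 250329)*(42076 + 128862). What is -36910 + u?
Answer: 54797044936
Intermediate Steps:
u = 54797081846 (u = 320567*170938 = 54797081846)
-36910 + u = -36910 + 54797081846 = 54797044936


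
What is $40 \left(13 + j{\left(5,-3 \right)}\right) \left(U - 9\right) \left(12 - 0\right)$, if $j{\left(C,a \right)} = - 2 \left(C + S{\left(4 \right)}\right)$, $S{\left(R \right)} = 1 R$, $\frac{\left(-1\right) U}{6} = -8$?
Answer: $-93600$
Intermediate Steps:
$U = 48$ ($U = \left(-6\right) \left(-8\right) = 48$)
$S{\left(R \right)} = R$
$j{\left(C,a \right)} = -8 - 2 C$ ($j{\left(C,a \right)} = - 2 \left(C + 4\right) = - 2 \left(4 + C\right) = -8 - 2 C$)
$40 \left(13 + j{\left(5,-3 \right)}\right) \left(U - 9\right) \left(12 - 0\right) = 40 \left(13 - 18\right) \left(48 - 9\right) \left(12 - 0\right) = 40 \left(13 - 18\right) 39 \left(12 + 0\right) = 40 \left(13 - 18\right) 39 \cdot 12 = 40 \left(\left(-5\right) 39\right) 12 = 40 \left(-195\right) 12 = \left(-7800\right) 12 = -93600$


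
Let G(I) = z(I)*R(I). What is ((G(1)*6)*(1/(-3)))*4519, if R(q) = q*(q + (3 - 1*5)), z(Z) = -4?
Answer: -36152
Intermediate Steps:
R(q) = q*(-2 + q) (R(q) = q*(q + (3 - 5)) = q*(q - 2) = q*(-2 + q))
G(I) = -4*I*(-2 + I)
((G(1)*6)*(1/(-3)))*4519 = (((4*1*(2 - 1*1))*6)*(1/(-3)))*4519 = (((4*1*(2 - 1))*6)*(1*(-⅓)))*4519 = (((4*1*1)*6)*(-⅓))*4519 = ((4*6)*(-⅓))*4519 = (24*(-⅓))*4519 = -8*4519 = -36152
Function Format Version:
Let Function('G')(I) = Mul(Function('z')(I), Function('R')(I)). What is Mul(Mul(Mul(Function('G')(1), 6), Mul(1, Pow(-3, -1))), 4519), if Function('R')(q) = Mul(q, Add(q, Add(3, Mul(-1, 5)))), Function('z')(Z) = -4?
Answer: -36152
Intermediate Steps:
Function('R')(q) = Mul(q, Add(-2, q)) (Function('R')(q) = Mul(q, Add(q, Add(3, -5))) = Mul(q, Add(q, -2)) = Mul(q, Add(-2, q)))
Function('G')(I) = Mul(-4, I, Add(-2, I)) (Function('G')(I) = Mul(-4, Mul(I, Add(-2, I))) = Mul(-4, I, Add(-2, I)))
Mul(Mul(Mul(Function('G')(1), 6), Mul(1, Pow(-3, -1))), 4519) = Mul(Mul(Mul(Mul(4, 1, Add(2, Mul(-1, 1))), 6), Mul(1, Pow(-3, -1))), 4519) = Mul(Mul(Mul(Mul(4, 1, Add(2, -1)), 6), Mul(1, Rational(-1, 3))), 4519) = Mul(Mul(Mul(Mul(4, 1, 1), 6), Rational(-1, 3)), 4519) = Mul(Mul(Mul(4, 6), Rational(-1, 3)), 4519) = Mul(Mul(24, Rational(-1, 3)), 4519) = Mul(-8, 4519) = -36152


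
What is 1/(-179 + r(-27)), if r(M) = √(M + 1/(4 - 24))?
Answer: -3580/641361 - 2*I*√2705/641361 ≈ -0.0055819 - 0.00016219*I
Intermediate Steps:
r(M) = √(-1/20 + M) (r(M) = √(M + 1/(-20)) = √(M - 1/20) = √(-1/20 + M))
1/(-179 + r(-27)) = 1/(-179 + √(-5 + 100*(-27))/10) = 1/(-179 + √(-5 - 2700)/10) = 1/(-179 + √(-2705)/10) = 1/(-179 + (I*√2705)/10) = 1/(-179 + I*√2705/10)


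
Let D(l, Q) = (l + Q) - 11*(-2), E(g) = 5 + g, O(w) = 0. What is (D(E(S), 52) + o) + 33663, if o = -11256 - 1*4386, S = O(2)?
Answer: 18100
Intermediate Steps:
S = 0
D(l, Q) = 22 + Q + l (D(l, Q) = (Q + l) + 22 = 22 + Q + l)
o = -15642 (o = -11256 - 4386 = -15642)
(D(E(S), 52) + o) + 33663 = ((22 + 52 + (5 + 0)) - 15642) + 33663 = ((22 + 52 + 5) - 15642) + 33663 = (79 - 15642) + 33663 = -15563 + 33663 = 18100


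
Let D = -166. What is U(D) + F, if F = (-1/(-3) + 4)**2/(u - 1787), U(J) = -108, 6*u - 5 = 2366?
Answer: -2706062/25053 ≈ -108.01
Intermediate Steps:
u = 2371/6 (u = 5/6 + (1/6)*2366 = 5/6 + 1183/3 = 2371/6 ≈ 395.17)
F = -338/25053 (F = (-1/(-3) + 4)**2/(2371/6 - 1787) = (-1*(-1/3) + 4)**2/(-8351/6) = -6*(1/3 + 4)**2/8351 = -6*(13/3)**2/8351 = -6/8351*169/9 = -338/25053 ≈ -0.013491)
U(D) + F = -108 - 338/25053 = -2706062/25053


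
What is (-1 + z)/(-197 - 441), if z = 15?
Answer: -7/319 ≈ -0.021944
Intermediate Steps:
(-1 + z)/(-197 - 441) = (-1 + 15)/(-197 - 441) = 14/(-638) = 14*(-1/638) = -7/319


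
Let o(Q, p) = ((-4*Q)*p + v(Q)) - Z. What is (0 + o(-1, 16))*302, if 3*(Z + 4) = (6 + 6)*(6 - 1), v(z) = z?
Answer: 14194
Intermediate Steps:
Z = 16 (Z = -4 + ((6 + 6)*(6 - 1))/3 = -4 + (12*5)/3 = -4 + (⅓)*60 = -4 + 20 = 16)
o(Q, p) = -16 + Q - 4*Q*p (o(Q, p) = ((-4*Q)*p + Q) - 1*16 = (-4*Q*p + Q) - 16 = (Q - 4*Q*p) - 16 = -16 + Q - 4*Q*p)
(0 + o(-1, 16))*302 = (0 + (-16 - 1 - 4*(-1)*16))*302 = (0 + (-16 - 1 + 64))*302 = (0 + 47)*302 = 47*302 = 14194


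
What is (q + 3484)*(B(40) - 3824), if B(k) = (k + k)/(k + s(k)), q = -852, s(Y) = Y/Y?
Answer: -412444928/41 ≈ -1.0060e+7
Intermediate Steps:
s(Y) = 1
B(k) = 2*k/(1 + k) (B(k) = (k + k)/(k + 1) = (2*k)/(1 + k) = 2*k/(1 + k))
(q + 3484)*(B(40) - 3824) = (-852 + 3484)*(2*40/(1 + 40) - 3824) = 2632*(2*40/41 - 3824) = 2632*(2*40*(1/41) - 3824) = 2632*(80/41 - 3824) = 2632*(-156704/41) = -412444928/41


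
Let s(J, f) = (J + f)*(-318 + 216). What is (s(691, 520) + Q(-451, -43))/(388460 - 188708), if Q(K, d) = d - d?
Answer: -2941/4756 ≈ -0.61838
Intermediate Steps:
Q(K, d) = 0
s(J, f) = -102*J - 102*f (s(J, f) = (J + f)*(-102) = -102*J - 102*f)
(s(691, 520) + Q(-451, -43))/(388460 - 188708) = ((-102*691 - 102*520) + 0)/(388460 - 188708) = ((-70482 - 53040) + 0)/199752 = (-123522 + 0)*(1/199752) = -123522*1/199752 = -2941/4756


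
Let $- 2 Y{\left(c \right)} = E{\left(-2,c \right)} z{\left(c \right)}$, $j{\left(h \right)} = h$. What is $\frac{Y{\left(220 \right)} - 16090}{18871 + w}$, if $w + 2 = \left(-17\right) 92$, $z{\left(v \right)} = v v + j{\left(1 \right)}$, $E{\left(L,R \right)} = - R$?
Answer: $\frac{1061604}{3461} \approx 306.73$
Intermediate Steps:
$z{\left(v \right)} = 1 + v^{2}$ ($z{\left(v \right)} = v v + 1 = v^{2} + 1 = 1 + v^{2}$)
$w = -1566$ ($w = -2 - 1564 = -1566$)
$Y{\left(c \right)} = \frac{c \left(1 + c^{2}\right)}{2}$ ($Y{\left(c \right)} = - \frac{- c \left(1 + c^{2}\right)}{2} = - \frac{\left(-1\right) c \left(1 + c^{2}\right)}{2} = \frac{c \left(1 + c^{2}\right)}{2}$)
$\frac{Y{\left(220 \right)} - 16090}{18871 + w} = \frac{\frac{1}{2} \cdot 220 \left(1 + 220^{2}\right) - 16090}{18871 - 1566} = \frac{\frac{1}{2} \cdot 220 \left(1 + 48400\right) - 16090}{17305} = \left(\frac{1}{2} \cdot 220 \cdot 48401 - 16090\right) \frac{1}{17305} = \left(5324110 - 16090\right) \frac{1}{17305} = 5308020 \cdot \frac{1}{17305} = \frac{1061604}{3461}$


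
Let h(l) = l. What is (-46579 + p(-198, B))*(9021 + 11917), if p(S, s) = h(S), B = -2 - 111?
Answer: -979416826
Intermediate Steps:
B = -113
p(S, s) = S
(-46579 + p(-198, B))*(9021 + 11917) = (-46579 - 198)*(9021 + 11917) = -46777*20938 = -979416826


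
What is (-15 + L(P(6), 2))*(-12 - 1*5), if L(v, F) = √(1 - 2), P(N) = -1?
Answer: 255 - 17*I ≈ 255.0 - 17.0*I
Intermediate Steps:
L(v, F) = I (L(v, F) = √(-1) = I)
(-15 + L(P(6), 2))*(-12 - 1*5) = (-15 + I)*(-12 - 1*5) = (-15 + I)*(-12 - 5) = (-15 + I)*(-17) = 255 - 17*I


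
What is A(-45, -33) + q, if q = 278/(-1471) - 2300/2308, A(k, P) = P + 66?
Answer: 27003080/848767 ≈ 31.814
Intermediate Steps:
A(k, P) = 66 + P
q = -1006231/848767 (q = 278*(-1/1471) - 2300*1/2308 = -278/1471 - 575/577 = -1006231/848767 ≈ -1.1855)
A(-45, -33) + q = (66 - 33) - 1006231/848767 = 33 - 1006231/848767 = 27003080/848767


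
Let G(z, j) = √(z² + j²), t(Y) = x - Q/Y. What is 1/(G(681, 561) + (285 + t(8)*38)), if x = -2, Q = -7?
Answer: -1292/3838917 + 16*√86498/3838917 ≈ 0.00088923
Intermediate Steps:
t(Y) = -2 + 7/Y (t(Y) = -2 - (-7)/Y = -2 + 7/Y)
G(z, j) = √(j² + z²)
1/(G(681, 561) + (285 + t(8)*38)) = 1/(√(561² + 681²) + (285 + (-2 + 7/8)*38)) = 1/(√(314721 + 463761) + (285 + (-2 + 7*(⅛))*38)) = 1/(√778482 + (285 + (-2 + 7/8)*38)) = 1/(3*√86498 + (285 - 9/8*38)) = 1/(3*√86498 + (285 - 171/4)) = 1/(3*√86498 + 969/4) = 1/(969/4 + 3*√86498)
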